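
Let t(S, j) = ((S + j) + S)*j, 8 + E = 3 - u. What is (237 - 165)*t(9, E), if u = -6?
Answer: 1368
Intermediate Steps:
E = 1 (E = -8 + (3 - 1*(-6)) = -8 + (3 + 6) = -8 + 9 = 1)
t(S, j) = j*(j + 2*S) (t(S, j) = (j + 2*S)*j = j*(j + 2*S))
(237 - 165)*t(9, E) = (237 - 165)*(1*(1 + 2*9)) = 72*(1*(1 + 18)) = 72*(1*19) = 72*19 = 1368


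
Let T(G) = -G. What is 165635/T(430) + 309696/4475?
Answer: -121609469/384850 ≈ -315.99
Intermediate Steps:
165635/T(430) + 309696/4475 = 165635/((-1*430)) + 309696/4475 = 165635/(-430) + 309696*(1/4475) = 165635*(-1/430) + 309696/4475 = -33127/86 + 309696/4475 = -121609469/384850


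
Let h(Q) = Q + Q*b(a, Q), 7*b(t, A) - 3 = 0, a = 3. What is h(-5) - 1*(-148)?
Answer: 986/7 ≈ 140.86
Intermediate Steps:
b(t, A) = 3/7 (b(t, A) = 3/7 + (⅐)*0 = 3/7 + 0 = 3/7)
h(Q) = 10*Q/7 (h(Q) = Q + Q*(3/7) = Q + 3*Q/7 = 10*Q/7)
h(-5) - 1*(-148) = (10/7)*(-5) - 1*(-148) = -50/7 + 148 = 986/7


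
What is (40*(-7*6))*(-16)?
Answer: 26880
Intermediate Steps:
(40*(-7*6))*(-16) = (40*(-42))*(-16) = -1680*(-16) = 26880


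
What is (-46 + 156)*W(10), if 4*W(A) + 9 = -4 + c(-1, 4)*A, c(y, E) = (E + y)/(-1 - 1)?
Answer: -770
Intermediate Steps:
c(y, E) = -E/2 - y/2 (c(y, E) = (E + y)/(-2) = (E + y)*(-1/2) = -E/2 - y/2)
W(A) = -13/4 - 3*A/8 (W(A) = -9/4 + (-4 + (-1/2*4 - 1/2*(-1))*A)/4 = -9/4 + (-4 + (-2 + 1/2)*A)/4 = -9/4 + (-4 - 3*A/2)/4 = -9/4 + (-1 - 3*A/8) = -13/4 - 3*A/8)
(-46 + 156)*W(10) = (-46 + 156)*(-13/4 - 3/8*10) = 110*(-13/4 - 15/4) = 110*(-7) = -770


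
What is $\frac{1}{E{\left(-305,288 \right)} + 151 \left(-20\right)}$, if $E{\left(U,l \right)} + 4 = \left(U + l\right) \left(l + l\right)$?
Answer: $- \frac{1}{12816} \approx -7.8027 \cdot 10^{-5}$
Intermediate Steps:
$E{\left(U,l \right)} = -4 + 2 l \left(U + l\right)$ ($E{\left(U,l \right)} = -4 + \left(U + l\right) \left(l + l\right) = -4 + \left(U + l\right) 2 l = -4 + 2 l \left(U + l\right)$)
$\frac{1}{E{\left(-305,288 \right)} + 151 \left(-20\right)} = \frac{1}{\left(-4 + 2 \cdot 288^{2} + 2 \left(-305\right) 288\right) + 151 \left(-20\right)} = \frac{1}{\left(-4 + 2 \cdot 82944 - 175680\right) - 3020} = \frac{1}{\left(-4 + 165888 - 175680\right) - 3020} = \frac{1}{-9796 - 3020} = \frac{1}{-12816} = - \frac{1}{12816}$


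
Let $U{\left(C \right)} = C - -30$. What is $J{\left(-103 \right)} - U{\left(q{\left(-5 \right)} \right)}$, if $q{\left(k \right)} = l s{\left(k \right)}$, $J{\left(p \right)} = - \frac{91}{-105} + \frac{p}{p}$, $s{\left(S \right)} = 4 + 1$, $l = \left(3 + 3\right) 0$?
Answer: $- \frac{422}{15} \approx -28.133$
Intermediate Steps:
$l = 0$ ($l = 6 \cdot 0 = 0$)
$s{\left(S \right)} = 5$
$J{\left(p \right)} = \frac{28}{15}$ ($J{\left(p \right)} = \left(-91\right) \left(- \frac{1}{105}\right) + 1 = \frac{13}{15} + 1 = \frac{28}{15}$)
$q{\left(k \right)} = 0$ ($q{\left(k \right)} = 0 \cdot 5 = 0$)
$U{\left(C \right)} = 30 + C$ ($U{\left(C \right)} = C + 30 = 30 + C$)
$J{\left(-103 \right)} - U{\left(q{\left(-5 \right)} \right)} = \frac{28}{15} - \left(30 + 0\right) = \frac{28}{15} - 30 = - \frac{422}{15}$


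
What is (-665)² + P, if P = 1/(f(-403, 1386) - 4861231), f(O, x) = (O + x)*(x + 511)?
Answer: 1325118367999/2996480 ≈ 4.4223e+5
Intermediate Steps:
f(O, x) = (511 + x)*(O + x) (f(O, x) = (O + x)*(511 + x) = (511 + x)*(O + x))
P = -1/2996480 (P = 1/((1386² + 511*(-403) + 511*1386 - 403*1386) - 4861231) = 1/((1920996 - 205933 + 708246 - 558558) - 4861231) = 1/(1864751 - 4861231) = 1/(-2996480) = -1/2996480 ≈ -3.3372e-7)
(-665)² + P = (-665)² - 1/2996480 = 442225 - 1/2996480 = 1325118367999/2996480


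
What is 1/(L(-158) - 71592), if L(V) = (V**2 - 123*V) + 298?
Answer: -1/26896 ≈ -3.7180e-5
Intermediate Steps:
L(V) = 298 + V**2 - 123*V
1/(L(-158) - 71592) = 1/((298 + (-158)**2 - 123*(-158)) - 71592) = 1/((298 + 24964 + 19434) - 71592) = 1/(44696 - 71592) = 1/(-26896) = -1/26896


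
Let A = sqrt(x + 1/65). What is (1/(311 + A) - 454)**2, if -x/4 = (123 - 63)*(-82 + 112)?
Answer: (-1199343029301*I + 897422708*sqrt(620815))/(2*(-2909433*I + 2177*sqrt(620815))) ≈ 2.0611e+5 + 0.74139*I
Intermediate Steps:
x = -7200 (x = -4*(123 - 63)*(-82 + 112) = -240*30 = -4*1800 = -7200)
A = 7*I*sqrt(620815)/65 (A = sqrt(-7200 + 1/65) = sqrt(-467999/65) = 7*I*sqrt(620815)/65 ≈ 84.853*I)
(1/(311 + A) - 454)**2 = (1/(311 + 7*I*sqrt(620815)/65) - 454)**2 = (-454 + 1/(311 + 7*I*sqrt(620815)/65))**2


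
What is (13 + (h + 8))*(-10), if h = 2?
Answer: -230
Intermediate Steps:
(13 + (h + 8))*(-10) = (13 + (2 + 8))*(-10) = (13 + 10)*(-10) = 23*(-10) = -230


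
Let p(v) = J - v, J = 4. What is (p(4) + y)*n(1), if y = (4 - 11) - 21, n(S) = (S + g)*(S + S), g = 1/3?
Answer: -224/3 ≈ -74.667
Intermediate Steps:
g = ⅓ ≈ 0.33333
n(S) = 2*S*(⅓ + S) (n(S) = (S + ⅓)*(S + S) = (⅓ + S)*(2*S) = 2*S*(⅓ + S))
p(v) = 4 - v
y = -28 (y = -7 - 21 = -28)
(p(4) + y)*n(1) = ((4 - 1*4) - 28)*((⅔)*1*(1 + 3*1)) = ((4 - 4) - 28)*((⅔)*1*(1 + 3)) = (0 - 28)*((⅔)*1*4) = -28*8/3 = -224/3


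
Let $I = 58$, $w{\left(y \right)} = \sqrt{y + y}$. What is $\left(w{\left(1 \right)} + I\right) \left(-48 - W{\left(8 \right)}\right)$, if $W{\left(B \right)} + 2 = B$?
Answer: $-3132 - 54 \sqrt{2} \approx -3208.4$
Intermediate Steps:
$w{\left(y \right)} = \sqrt{2} \sqrt{y}$ ($w{\left(y \right)} = \sqrt{2 y} = \sqrt{2} \sqrt{y}$)
$W{\left(B \right)} = -2 + B$
$\left(w{\left(1 \right)} + I\right) \left(-48 - W{\left(8 \right)}\right) = \left(\sqrt{2} \sqrt{1} + 58\right) \left(-48 - \left(-2 + 8\right)\right) = \left(\sqrt{2} \cdot 1 + 58\right) \left(-48 - 6\right) = \left(\sqrt{2} + 58\right) \left(-48 - 6\right) = \left(58 + \sqrt{2}\right) \left(-54\right) = -3132 - 54 \sqrt{2}$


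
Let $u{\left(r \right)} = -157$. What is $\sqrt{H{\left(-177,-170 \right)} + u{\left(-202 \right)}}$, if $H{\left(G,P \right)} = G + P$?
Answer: $6 i \sqrt{14} \approx 22.45 i$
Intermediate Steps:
$\sqrt{H{\left(-177,-170 \right)} + u{\left(-202 \right)}} = \sqrt{\left(-177 - 170\right) - 157} = \sqrt{-347 - 157} = \sqrt{-504} = 6 i \sqrt{14}$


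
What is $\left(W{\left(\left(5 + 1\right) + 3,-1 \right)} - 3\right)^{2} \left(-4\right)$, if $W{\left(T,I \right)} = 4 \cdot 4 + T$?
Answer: $-1936$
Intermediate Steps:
$W{\left(T,I \right)} = 16 + T$
$\left(W{\left(\left(5 + 1\right) + 3,-1 \right)} - 3\right)^{2} \left(-4\right) = \left(\left(16 + \left(\left(5 + 1\right) + 3\right)\right) - 3\right)^{2} \left(-4\right) = \left(\left(16 + \left(6 + 3\right)\right) - 3\right)^{2} \left(-4\right) = \left(\left(16 + 9\right) - 3\right)^{2} \left(-4\right) = \left(25 - 3\right)^{2} \left(-4\right) = 22^{2} \left(-4\right) = 484 \left(-4\right) = -1936$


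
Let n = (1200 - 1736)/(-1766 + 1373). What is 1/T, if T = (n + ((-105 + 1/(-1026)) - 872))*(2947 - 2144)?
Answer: -134406/105298579243 ≈ -1.2764e-6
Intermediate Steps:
n = 536/393 (n = -536/(-393) = -536*(-1/393) = 536/393 ≈ 1.3639)
T = -105298579243/134406 (T = (536/393 + ((-105 + 1/(-1026)) - 872))*(2947 - 2144) = (536/393 + ((-105 - 1/1026) - 872))*803 = (536/393 + (-107731/1026 - 872))*803 = (536/393 - 1002403/1026)*803 = -131131481/134406*803 = -105298579243/134406 ≈ -7.8344e+5)
1/T = 1/(-105298579243/134406) = -134406/105298579243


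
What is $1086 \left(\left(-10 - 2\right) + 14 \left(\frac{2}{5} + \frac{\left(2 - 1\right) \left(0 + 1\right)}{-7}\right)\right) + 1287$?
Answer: $- \frac{39177}{5} \approx -7835.4$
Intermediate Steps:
$1086 \left(\left(-10 - 2\right) + 14 \left(\frac{2}{5} + \frac{\left(2 - 1\right) \left(0 + 1\right)}{-7}\right)\right) + 1287 = 1086 \left(\left(-10 - 2\right) + 14 \left(2 \cdot \frac{1}{5} + 1 \cdot 1 \left(- \frac{1}{7}\right)\right)\right) + 1287 = 1086 \left(-12 + 14 \left(\frac{2}{5} + 1 \left(- \frac{1}{7}\right)\right)\right) + 1287 = 1086 \left(-12 + 14 \left(\frac{2}{5} - \frac{1}{7}\right)\right) + 1287 = 1086 \left(-12 + 14 \cdot \frac{9}{35}\right) + 1287 = 1086 \left(-12 + \frac{18}{5}\right) + 1287 = 1086 \left(- \frac{42}{5}\right) + 1287 = - \frac{45612}{5} + 1287 = - \frac{39177}{5}$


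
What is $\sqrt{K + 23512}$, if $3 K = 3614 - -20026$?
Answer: $12 \sqrt{218} \approx 177.18$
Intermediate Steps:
$K = 7880$ ($K = \frac{3614 - -20026}{3} = \frac{3614 + 20026}{3} = \frac{1}{3} \cdot 23640 = 7880$)
$\sqrt{K + 23512} = \sqrt{7880 + 23512} = \sqrt{31392} = 12 \sqrt{218}$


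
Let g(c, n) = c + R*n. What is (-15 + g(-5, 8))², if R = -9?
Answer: 8464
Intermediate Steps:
g(c, n) = c - 9*n
(-15 + g(-5, 8))² = (-15 + (-5 - 9*8))² = (-15 + (-5 - 72))² = (-15 - 77)² = (-92)² = 8464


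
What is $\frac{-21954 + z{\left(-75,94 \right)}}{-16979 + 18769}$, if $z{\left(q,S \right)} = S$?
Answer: $- \frac{2186}{179} \approx -12.212$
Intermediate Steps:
$\frac{-21954 + z{\left(-75,94 \right)}}{-16979 + 18769} = \frac{-21954 + 94}{-16979 + 18769} = - \frac{21860}{1790} = \left(-21860\right) \frac{1}{1790} = - \frac{2186}{179}$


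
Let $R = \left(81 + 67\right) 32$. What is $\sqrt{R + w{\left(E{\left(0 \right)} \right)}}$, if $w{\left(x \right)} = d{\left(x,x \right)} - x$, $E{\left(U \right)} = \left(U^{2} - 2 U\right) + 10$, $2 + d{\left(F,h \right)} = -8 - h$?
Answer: $\sqrt{4706} \approx 68.6$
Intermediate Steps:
$d{\left(F,h \right)} = -10 - h$ ($d{\left(F,h \right)} = -2 - \left(8 + h\right) = -10 - h$)
$E{\left(U \right)} = 10 + U^{2} - 2 U$
$w{\left(x \right)} = -10 - 2 x$ ($w{\left(x \right)} = \left(-10 - x\right) - x = -10 - 2 x$)
$R = 4736$ ($R = 148 \cdot 32 = 4736$)
$\sqrt{R + w{\left(E{\left(0 \right)} \right)}} = \sqrt{4736 - \left(10 + 2 \left(10 + 0^{2} - 0\right)\right)} = \sqrt{4736 - \left(10 + 2 \left(10 + 0 + 0\right)\right)} = \sqrt{4736 - 30} = \sqrt{4706}$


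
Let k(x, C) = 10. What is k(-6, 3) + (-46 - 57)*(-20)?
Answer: 2070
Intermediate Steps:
k(-6, 3) + (-46 - 57)*(-20) = 10 + (-46 - 57)*(-20) = 10 - 103*(-20) = 10 + 2060 = 2070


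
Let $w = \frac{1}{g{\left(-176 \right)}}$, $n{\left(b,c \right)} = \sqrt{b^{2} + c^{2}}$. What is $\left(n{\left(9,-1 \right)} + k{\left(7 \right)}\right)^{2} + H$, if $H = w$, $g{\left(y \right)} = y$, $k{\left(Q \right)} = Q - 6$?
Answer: $\frac{14607}{176} + 2 \sqrt{82} \approx 101.11$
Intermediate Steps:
$k{\left(Q \right)} = -6 + Q$ ($k{\left(Q \right)} = Q - 6 = -6 + Q$)
$w = - \frac{1}{176}$ ($w = \frac{1}{-176} = - \frac{1}{176} \approx -0.0056818$)
$H = - \frac{1}{176} \approx -0.0056818$
$\left(n{\left(9,-1 \right)} + k{\left(7 \right)}\right)^{2} + H = \left(\sqrt{9^{2} + \left(-1\right)^{2}} + \left(-6 + 7\right)\right)^{2} - \frac{1}{176} = \left(\sqrt{81 + 1} + 1\right)^{2} - \frac{1}{176} = \left(\sqrt{82} + 1\right)^{2} - \frac{1}{176} = \left(1 + \sqrt{82}\right)^{2} - \frac{1}{176} = - \frac{1}{176} + \left(1 + \sqrt{82}\right)^{2}$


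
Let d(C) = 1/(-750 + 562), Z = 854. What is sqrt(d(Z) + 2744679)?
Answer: sqrt(24251983597)/94 ≈ 1656.7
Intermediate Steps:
d(C) = -1/188 (d(C) = 1/(-188) = -1/188)
sqrt(d(Z) + 2744679) = sqrt(-1/188 + 2744679) = sqrt(515999651/188) = sqrt(24251983597)/94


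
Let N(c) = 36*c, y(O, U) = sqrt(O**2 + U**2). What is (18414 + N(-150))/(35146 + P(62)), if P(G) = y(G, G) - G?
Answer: 57072897/153859921 - 201717*sqrt(2)/307719842 ≈ 0.37001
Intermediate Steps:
P(G) = -G + sqrt(2)*sqrt(G**2) (P(G) = sqrt(G**2 + G**2) - G = sqrt(2*G**2) - G = sqrt(2)*sqrt(G**2) - G = -G + sqrt(2)*sqrt(G**2))
(18414 + N(-150))/(35146 + P(62)) = (18414 + 36*(-150))/(35146 + (-1*62 + sqrt(2)*sqrt(62**2))) = (18414 - 5400)/(35146 + (-62 + sqrt(2)*sqrt(3844))) = 13014/(35146 + (-62 + sqrt(2)*62)) = 13014/(35146 + (-62 + 62*sqrt(2))) = 13014/(35084 + 62*sqrt(2))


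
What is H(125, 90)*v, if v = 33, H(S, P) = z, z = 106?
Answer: 3498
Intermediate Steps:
H(S, P) = 106
H(125, 90)*v = 106*33 = 3498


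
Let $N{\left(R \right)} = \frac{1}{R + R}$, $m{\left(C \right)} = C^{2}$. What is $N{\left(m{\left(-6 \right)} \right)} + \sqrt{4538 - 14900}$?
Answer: $\frac{1}{72} + i \sqrt{10362} \approx 0.013889 + 101.79 i$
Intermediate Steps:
$N{\left(R \right)} = \frac{1}{2 R}$
$N{\left(m{\left(-6 \right)} \right)} + \sqrt{4538 - 14900} = \frac{1}{2 \left(-6\right)^{2}} + \sqrt{4538 - 14900} = \frac{1}{2 \cdot 36} + \sqrt{-10362} = \frac{1}{2} \cdot \frac{1}{36} + i \sqrt{10362} = \frac{1}{72} + i \sqrt{10362}$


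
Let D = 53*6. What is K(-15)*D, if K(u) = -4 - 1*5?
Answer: -2862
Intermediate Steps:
K(u) = -9 (K(u) = -4 - 5 = -9)
D = 318
K(-15)*D = -9*318 = -2862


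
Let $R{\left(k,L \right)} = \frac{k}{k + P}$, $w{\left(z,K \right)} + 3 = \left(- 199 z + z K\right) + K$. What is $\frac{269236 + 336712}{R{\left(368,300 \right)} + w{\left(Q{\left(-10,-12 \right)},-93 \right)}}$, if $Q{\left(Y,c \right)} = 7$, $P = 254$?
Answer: $- \frac{47112457}{166339} \approx -283.23$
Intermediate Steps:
$w{\left(z,K \right)} = -3 + K - 199 z + K z$ ($w{\left(z,K \right)} = -3 + \left(\left(- 199 z + z K\right) + K\right) = -3 + \left(\left(- 199 z + K z\right) + K\right) = -3 + \left(K - 199 z + K z\right) = -3 + K - 199 z + K z$)
$R{\left(k,L \right)} = \frac{k}{254 + k}$ ($R{\left(k,L \right)} = \frac{k}{k + 254} = \frac{k}{254 + k}$)
$\frac{269236 + 336712}{R{\left(368,300 \right)} + w{\left(Q{\left(-10,-12 \right)},-93 \right)}} = \frac{269236 + 336712}{\frac{368}{254 + 368} - 2140} = \frac{605948}{\frac{368}{622} - 2140} = \frac{605948}{368 \cdot \frac{1}{622} - 2140} = \frac{605948}{\frac{184}{311} - 2140} = \frac{605948}{- \frac{665356}{311}} = 605948 \left(- \frac{311}{665356}\right) = - \frac{47112457}{166339}$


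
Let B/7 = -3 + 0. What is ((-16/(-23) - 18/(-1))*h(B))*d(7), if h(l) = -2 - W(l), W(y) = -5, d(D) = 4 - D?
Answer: -3870/23 ≈ -168.26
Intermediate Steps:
B = -21 (B = 7*(-3 + 0) = 7*(-3) = -21)
h(l) = 3 (h(l) = -2 - 1*(-5) = -2 + 5 = 3)
((-16/(-23) - 18/(-1))*h(B))*d(7) = ((-16/(-23) - 18/(-1))*3)*(4 - 1*7) = ((-16*(-1/23) - 18*(-1))*3)*(4 - 7) = ((16/23 + 18)*3)*(-3) = ((430/23)*3)*(-3) = (1290/23)*(-3) = -3870/23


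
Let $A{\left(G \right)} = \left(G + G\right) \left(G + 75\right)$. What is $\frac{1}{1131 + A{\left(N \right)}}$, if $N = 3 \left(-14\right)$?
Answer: $- \frac{1}{1641} \approx -0.00060938$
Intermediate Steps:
$N = -42$
$A{\left(G \right)} = 2 G \left(75 + G\right)$
$\frac{1}{1131 + A{\left(N \right)}} = \frac{1}{1131 + 2 \left(-42\right) \left(75 - 42\right)} = \frac{1}{1131 + 2 \left(-42\right) 33} = \frac{1}{1131 - 2772} = \frac{1}{-1641} = - \frac{1}{1641}$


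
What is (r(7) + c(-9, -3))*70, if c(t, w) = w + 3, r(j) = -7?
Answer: -490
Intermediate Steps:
c(t, w) = 3 + w
(r(7) + c(-9, -3))*70 = (-7 + (3 - 3))*70 = (-7 + 0)*70 = -7*70 = -490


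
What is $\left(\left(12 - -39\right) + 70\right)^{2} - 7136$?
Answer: $7505$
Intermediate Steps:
$\left(\left(12 - -39\right) + 70\right)^{2} - 7136 = \left(\left(12 + 39\right) + 70\right)^{2} - 7136 = \left(51 + 70\right)^{2} - 7136 = 121^{2} - 7136 = 14641 - 7136 = 7505$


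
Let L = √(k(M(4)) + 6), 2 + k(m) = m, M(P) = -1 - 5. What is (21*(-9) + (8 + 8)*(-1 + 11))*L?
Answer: -29*I*√2 ≈ -41.012*I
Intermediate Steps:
M(P) = -6
k(m) = -2 + m
L = I*√2 (L = √((-2 - 6) + 6) = √(-8 + 6) = √(-2) = I*√2 ≈ 1.4142*I)
(21*(-9) + (8 + 8)*(-1 + 11))*L = (21*(-9) + (8 + 8)*(-1 + 11))*(I*√2) = (-189 + 16*10)*(I*√2) = (-189 + 160)*(I*√2) = -29*I*√2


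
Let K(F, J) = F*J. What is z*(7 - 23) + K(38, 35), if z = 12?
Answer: 1138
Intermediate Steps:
z*(7 - 23) + K(38, 35) = 12*(7 - 23) + 38*35 = 12*(-16) + 1330 = -192 + 1330 = 1138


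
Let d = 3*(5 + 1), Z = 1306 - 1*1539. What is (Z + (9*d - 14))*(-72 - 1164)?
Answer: 105060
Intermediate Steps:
Z = -233 (Z = 1306 - 1539 = -233)
d = 18 (d = 3*6 = 18)
(Z + (9*d - 14))*(-72 - 1164) = (-233 + (9*18 - 14))*(-72 - 1164) = (-233 + (162 - 14))*(-1236) = (-233 + 148)*(-1236) = -85*(-1236) = 105060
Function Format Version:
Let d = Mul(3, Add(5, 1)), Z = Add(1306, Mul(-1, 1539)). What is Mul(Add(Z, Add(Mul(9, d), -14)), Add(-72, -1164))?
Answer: 105060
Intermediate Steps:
Z = -233 (Z = Add(1306, -1539) = -233)
d = 18 (d = Mul(3, 6) = 18)
Mul(Add(Z, Add(Mul(9, d), -14)), Add(-72, -1164)) = Mul(Add(-233, Add(Mul(9, 18), -14)), Add(-72, -1164)) = Mul(Add(-233, Add(162, -14)), -1236) = Mul(Add(-233, 148), -1236) = Mul(-85, -1236) = 105060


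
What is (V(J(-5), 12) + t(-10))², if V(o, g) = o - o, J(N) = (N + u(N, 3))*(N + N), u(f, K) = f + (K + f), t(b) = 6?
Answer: 36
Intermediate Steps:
u(f, K) = K + 2*f
J(N) = 2*N*(3 + 3*N) (J(N) = (N + (3 + 2*N))*(N + N) = (3 + 3*N)*(2*N) = 2*N*(3 + 3*N))
V(o, g) = 0
(V(J(-5), 12) + t(-10))² = (0 + 6)² = 6² = 36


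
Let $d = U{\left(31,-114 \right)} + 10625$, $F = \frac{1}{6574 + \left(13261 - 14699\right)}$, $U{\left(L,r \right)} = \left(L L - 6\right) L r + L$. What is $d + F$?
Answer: $- \frac{17279116703}{5136} \approx -3.3643 \cdot 10^{6}$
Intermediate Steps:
$U{\left(L,r \right)} = L + L r \left(-6 + L^{2}\right)$ ($U{\left(L,r \right)} = \left(L^{2} - 6\right) L r + L = \left(-6 + L^{2}\right) L r + L = L \left(-6 + L^{2}\right) r + L = L r \left(-6 + L^{2}\right) + L = L + L r \left(-6 + L^{2}\right)$)
$F = \frac{1}{5136}$ ($F = \frac{1}{6574 + \left(13261 - 14699\right)} = \frac{1}{6574 - 1438} = \frac{1}{5136} \approx 0.0001947$)
$d = -3364314$ ($d = 31 \left(1 - -684 - 114 \cdot 31^{2}\right) + 10625 = 31 \left(1 + 684 - 109554\right) + 10625 = 31 \left(-108869\right) + 10625 = -3374939 + 10625 = -3364314$)
$d + F = -3364314 + \frac{1}{5136} = - \frac{17279116703}{5136}$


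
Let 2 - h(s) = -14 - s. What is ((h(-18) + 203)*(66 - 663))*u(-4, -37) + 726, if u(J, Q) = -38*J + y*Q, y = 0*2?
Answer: -18238818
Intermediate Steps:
y = 0
h(s) = 16 + s (h(s) = 2 - (-14 - s) = 2 + (14 + s) = 16 + s)
u(J, Q) = -38*J (u(J, Q) = -38*J + 0*Q = -38*J + 0 = -38*J)
((h(-18) + 203)*(66 - 663))*u(-4, -37) + 726 = (((16 - 18) + 203)*(66 - 663))*(-38*(-4)) + 726 = ((-2 + 203)*(-597))*152 + 726 = (201*(-597))*152 + 726 = -119997*152 + 726 = -18239544 + 726 = -18238818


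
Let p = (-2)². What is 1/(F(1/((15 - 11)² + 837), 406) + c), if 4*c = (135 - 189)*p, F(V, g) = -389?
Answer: -1/443 ≈ -0.0022573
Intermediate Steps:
p = 4
c = -54 (c = ((135 - 189)*4)/4 = (-54*4)/4 = (¼)*(-216) = -54)
1/(F(1/((15 - 11)² + 837), 406) + c) = 1/(-389 - 54) = 1/(-443) = -1/443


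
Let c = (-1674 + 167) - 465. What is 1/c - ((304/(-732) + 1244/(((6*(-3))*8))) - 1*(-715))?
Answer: -382138625/541314 ≈ -705.95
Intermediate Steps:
c = -1972 (c = -1507 - 465 = -1972)
1/c - ((304/(-732) + 1244/(((6*(-3))*8))) - 1*(-715)) = 1/(-1972) - ((304/(-732) + 1244/(((6*(-3))*8))) - 1*(-715)) = -1/1972 - ((304*(-1/732) + 1244/((-18*8))) + 715) = -1/1972 - ((-76/183 + 1244/(-144)) + 715) = -1/1972 - ((-76/183 + 1244*(-1/144)) + 715) = -1/1972 - ((-76/183 - 311/36) + 715) = -1/1972 - (-19883/2196 + 715) = -1/1972 - 1*1550257/2196 = -1/1972 - 1550257/2196 = -382138625/541314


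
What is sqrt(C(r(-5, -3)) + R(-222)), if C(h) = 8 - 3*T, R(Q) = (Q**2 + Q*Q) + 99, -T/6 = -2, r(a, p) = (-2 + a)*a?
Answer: sqrt(98639) ≈ 314.07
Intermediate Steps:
r(a, p) = a*(-2 + a)
T = 12 (T = -6*(-2) = 12)
R(Q) = 99 + 2*Q**2 (R(Q) = (Q**2 + Q**2) + 99 = 2*Q**2 + 99 = 99 + 2*Q**2)
C(h) = -28 (C(h) = 8 - 3*12 = 8 - 36 = -28)
sqrt(C(r(-5, -3)) + R(-222)) = sqrt(-28 + (99 + 2*(-222)**2)) = sqrt(-28 + (99 + 2*49284)) = sqrt(-28 + (99 + 98568)) = sqrt(-28 + 98667) = sqrt(98639)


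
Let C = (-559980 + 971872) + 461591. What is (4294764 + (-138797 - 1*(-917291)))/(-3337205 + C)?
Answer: -2536629/1231861 ≈ -2.0592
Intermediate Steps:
C = 873483 (C = 411892 + 461591 = 873483)
(4294764 + (-138797 - 1*(-917291)))/(-3337205 + C) = (4294764 + (-138797 - 1*(-917291)))/(-3337205 + 873483) = (4294764 + (-138797 + 917291))/(-2463722) = (4294764 + 778494)*(-1/2463722) = 5073258*(-1/2463722) = -2536629/1231861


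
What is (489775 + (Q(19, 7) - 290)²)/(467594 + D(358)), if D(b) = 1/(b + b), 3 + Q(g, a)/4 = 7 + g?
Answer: 378748964/334797305 ≈ 1.1313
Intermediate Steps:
Q(g, a) = 16 + 4*g (Q(g, a) = -12 + 4*(7 + g) = -12 + (28 + 4*g) = 16 + 4*g)
D(b) = 1/(2*b)
(489775 + (Q(19, 7) - 290)²)/(467594 + D(358)) = (489775 + ((16 + 4*19) - 290)²)/(467594 + (½)/358) = (489775 + ((16 + 76) - 290)²)/(467594 + (½)*(1/358)) = (489775 + (92 - 290)²)/(467594 + 1/716) = (489775 + (-198)²)/(334797305/716) = (489775 + 39204)*(716/334797305) = 528979*(716/334797305) = 378748964/334797305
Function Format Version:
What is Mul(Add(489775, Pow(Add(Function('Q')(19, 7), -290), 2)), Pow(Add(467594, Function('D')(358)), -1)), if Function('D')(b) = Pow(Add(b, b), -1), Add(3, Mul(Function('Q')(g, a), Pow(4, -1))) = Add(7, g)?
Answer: Rational(378748964, 334797305) ≈ 1.1313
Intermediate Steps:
Function('Q')(g, a) = Add(16, Mul(4, g)) (Function('Q')(g, a) = Add(-12, Mul(4, Add(7, g))) = Add(-12, Add(28, Mul(4, g))) = Add(16, Mul(4, g)))
Function('D')(b) = Mul(Rational(1, 2), Pow(b, -1)) (Function('D')(b) = Pow(Mul(2, b), -1) = Mul(Rational(1, 2), Pow(b, -1)))
Mul(Add(489775, Pow(Add(Function('Q')(19, 7), -290), 2)), Pow(Add(467594, Function('D')(358)), -1)) = Mul(Add(489775, Pow(Add(Add(16, Mul(4, 19)), -290), 2)), Pow(Add(467594, Mul(Rational(1, 2), Pow(358, -1))), -1)) = Mul(Add(489775, Pow(Add(Add(16, 76), -290), 2)), Pow(Add(467594, Mul(Rational(1, 2), Rational(1, 358))), -1)) = Mul(Add(489775, Pow(Add(92, -290), 2)), Pow(Add(467594, Rational(1, 716)), -1)) = Mul(Add(489775, Pow(-198, 2)), Pow(Rational(334797305, 716), -1)) = Mul(Add(489775, 39204), Rational(716, 334797305)) = Mul(528979, Rational(716, 334797305)) = Rational(378748964, 334797305)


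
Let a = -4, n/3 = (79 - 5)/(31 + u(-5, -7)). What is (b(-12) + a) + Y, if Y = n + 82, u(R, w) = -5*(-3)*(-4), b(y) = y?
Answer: 1692/29 ≈ 58.345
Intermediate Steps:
u(R, w) = -60 (u(R, w) = 15*(-4) = -60)
n = -222/29 (n = 3*((79 - 5)/(31 - 60)) = 3*(74/(-29)) = 3*(74*(-1/29)) = 3*(-74/29) = -222/29 ≈ -7.6552)
Y = 2156/29 (Y = -222/29 + 82 = 2156/29 ≈ 74.345)
(b(-12) + a) + Y = (-12 - 4) + 2156/29 = -16 + 2156/29 = 1692/29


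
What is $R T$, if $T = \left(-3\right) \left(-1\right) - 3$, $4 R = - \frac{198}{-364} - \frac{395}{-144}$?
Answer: $0$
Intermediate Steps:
$R = \frac{43073}{52416}$ ($R = \frac{- \frac{198}{-364} - \frac{395}{-144}}{4} = \frac{\left(-198\right) \left(- \frac{1}{364}\right) - - \frac{395}{144}}{4} = \frac{\frac{99}{182} + \frac{395}{144}}{4} = \frac{1}{4} \cdot \frac{43073}{13104} = \frac{43073}{52416} \approx 0.82175$)
$T = 0$ ($T = 3 - 3 = 0$)
$R T = \frac{43073}{52416} \cdot 0 = 0$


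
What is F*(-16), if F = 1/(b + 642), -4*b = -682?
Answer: -32/1625 ≈ -0.019692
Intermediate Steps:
b = 341/2 (b = -¼*(-682) = 341/2 ≈ 170.50)
F = 2/1625 (F = 1/(341/2 + 642) = 1/(1625/2) = 2/1625 ≈ 0.0012308)
F*(-16) = (2/1625)*(-16) = -32/1625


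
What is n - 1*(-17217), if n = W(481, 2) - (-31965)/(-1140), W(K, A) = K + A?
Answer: 1343069/76 ≈ 17672.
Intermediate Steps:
W(K, A) = A + K
n = 34577/76 (n = (2 + 481) - (-31965)/(-1140) = 483 - (-31965)*(-1)/1140 = 483 - 1*2131/76 = 483 - 2131/76 = 34577/76 ≈ 454.96)
n - 1*(-17217) = 34577/76 - 1*(-17217) = 34577/76 + 17217 = 1343069/76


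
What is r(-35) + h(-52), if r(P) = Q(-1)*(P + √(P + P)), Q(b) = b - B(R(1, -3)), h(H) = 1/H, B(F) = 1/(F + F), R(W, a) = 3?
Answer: 6367/156 - 7*I*√70/6 ≈ 40.814 - 9.761*I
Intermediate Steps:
B(F) = 1/(2*F)
Q(b) = -⅙ + b (Q(b) = b - 1/(2*3) = b - 1*⅙ = b - ⅙ = -⅙ + b)
r(P) = -7*P/6 - 7*√2*√P/6 (r(P) = (-⅙ - 1)*(P + √(P + P)) = -7*(P + √(2*P))/6 = -7*(P + √2*√P)/6 = -7*P/6 - 7*√2*√P/6)
r(-35) + h(-52) = (-7/6*(-35) - 7*√2*√(-35)/6) + 1/(-52) = (245/6 - 7*√2*I*√35/6) - 1/52 = (245/6 - 7*I*√70/6) - 1/52 = 6367/156 - 7*I*√70/6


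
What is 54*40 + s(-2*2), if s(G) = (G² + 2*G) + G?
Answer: 2164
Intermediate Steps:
s(G) = G² + 3*G
54*40 + s(-2*2) = 54*40 + (-2*2)*(3 - 2*2) = 2160 - 4*(3 - 4) = 2160 - 4*(-1) = 2160 + 4 = 2164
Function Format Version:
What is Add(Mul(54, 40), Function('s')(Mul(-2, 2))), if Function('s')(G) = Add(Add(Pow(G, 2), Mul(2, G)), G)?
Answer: 2164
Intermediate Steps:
Function('s')(G) = Add(Pow(G, 2), Mul(3, G))
Add(Mul(54, 40), Function('s')(Mul(-2, 2))) = Add(Mul(54, 40), Mul(Mul(-2, 2), Add(3, Mul(-2, 2)))) = Add(2160, Mul(-4, Add(3, -4))) = Add(2160, Mul(-4, -1)) = Add(2160, 4) = 2164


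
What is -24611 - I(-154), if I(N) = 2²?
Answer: -24615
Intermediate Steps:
I(N) = 4
-24611 - I(-154) = -24611 - 1*4 = -24611 - 4 = -24615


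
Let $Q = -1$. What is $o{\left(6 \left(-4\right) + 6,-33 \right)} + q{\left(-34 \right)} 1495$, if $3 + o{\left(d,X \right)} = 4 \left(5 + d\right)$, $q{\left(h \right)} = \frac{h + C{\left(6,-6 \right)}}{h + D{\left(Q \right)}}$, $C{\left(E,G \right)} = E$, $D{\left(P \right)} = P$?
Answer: $1141$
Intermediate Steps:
$q{\left(h \right)} = \frac{6 + h}{-1 + h}$ ($q{\left(h \right)} = \frac{h + 6}{h - 1} = \frac{6 + h}{-1 + h}$)
$o{\left(d,X \right)} = 17 + 4 d$ ($o{\left(d,X \right)} = -3 + 4 \left(5 + d\right) = -3 + \left(20 + 4 d\right) = 17 + 4 d$)
$o{\left(6 \left(-4\right) + 6,-33 \right)} + q{\left(-34 \right)} 1495 = \left(17 + 4 \left(6 \left(-4\right) + 6\right)\right) + \frac{6 - 34}{-1 - 34} \cdot 1495 = \left(17 + 4 \left(-24 + 6\right)\right) + \frac{1}{-35} \left(-28\right) 1495 = \left(17 + 4 \left(-18\right)\right) + \left(- \frac{1}{35}\right) \left(-28\right) 1495 = \left(17 - 72\right) + \frac{4}{5} \cdot 1495 = -55 + 1196 = 1141$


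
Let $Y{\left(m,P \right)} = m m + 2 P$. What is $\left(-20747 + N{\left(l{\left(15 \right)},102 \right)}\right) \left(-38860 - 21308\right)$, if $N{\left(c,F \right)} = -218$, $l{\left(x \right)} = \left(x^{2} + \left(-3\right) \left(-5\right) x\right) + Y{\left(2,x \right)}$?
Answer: $1261422120$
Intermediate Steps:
$Y{\left(m,P \right)} = m^{2} + 2 P$
$l{\left(x \right)} = 4 + x^{2} + 17 x$ ($l{\left(x \right)} = \left(x^{2} + \left(-3\right) \left(-5\right) x\right) + \left(2^{2} + 2 x\right) = \left(x^{2} + 15 x\right) + \left(4 + 2 x\right) = 4 + x^{2} + 17 x$)
$\left(-20747 + N{\left(l{\left(15 \right)},102 \right)}\right) \left(-38860 - 21308\right) = \left(-20747 - 218\right) \left(-38860 - 21308\right) = \left(-20965\right) \left(-60168\right) = 1261422120$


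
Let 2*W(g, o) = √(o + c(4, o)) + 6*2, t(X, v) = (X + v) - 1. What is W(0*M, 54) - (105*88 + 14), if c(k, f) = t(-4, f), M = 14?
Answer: -9248 + √103/2 ≈ -9242.9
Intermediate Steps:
t(X, v) = -1 + X + v
c(k, f) = -5 + f (c(k, f) = -1 - 4 + f = -5 + f)
W(g, o) = 6 + √(-5 + 2*o)/2 (W(g, o) = (√(o + (-5 + o)) + 6*2)/2 = (√(-5 + 2*o) + 12)/2 = (12 + √(-5 + 2*o))/2 = 6 + √(-5 + 2*o)/2)
W(0*M, 54) - (105*88 + 14) = (6 + √(-5 + 2*54)/2) - (105*88 + 14) = (6 + √(-5 + 108)/2) - (9240 + 14) = (6 + √103/2) - 1*9254 = (6 + √103/2) - 9254 = -9248 + √103/2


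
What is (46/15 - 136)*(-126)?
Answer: 83748/5 ≈ 16750.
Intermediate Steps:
(46/15 - 136)*(-126) = -1994/15*(-126) = 83748/5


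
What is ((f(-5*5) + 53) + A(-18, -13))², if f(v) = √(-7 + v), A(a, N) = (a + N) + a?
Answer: -16 + 32*I*√2 ≈ -16.0 + 45.255*I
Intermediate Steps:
A(a, N) = N + 2*a (A(a, N) = (N + a) + a = N + 2*a)
((f(-5*5) + 53) + A(-18, -13))² = ((√(-7 - 5*5) + 53) + (-13 + 2*(-18)))² = ((√(-7 - 25) + 53) + (-13 - 36))² = ((√(-32) + 53) - 49)² = ((4*I*√2 + 53) - 49)² = ((53 + 4*I*√2) - 49)² = (4 + 4*I*√2)²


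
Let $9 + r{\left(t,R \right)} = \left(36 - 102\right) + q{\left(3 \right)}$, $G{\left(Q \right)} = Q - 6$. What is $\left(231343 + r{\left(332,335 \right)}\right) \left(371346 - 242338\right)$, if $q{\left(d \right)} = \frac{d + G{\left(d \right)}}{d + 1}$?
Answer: $29835422144$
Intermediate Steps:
$G{\left(Q \right)} = -6 + Q$ ($G{\left(Q \right)} = Q - 6 = -6 + Q$)
$q{\left(d \right)} = \frac{-6 + 2 d}{1 + d}$ ($q{\left(d \right)} = \frac{d + \left(-6 + d\right)}{d + 1} = \frac{-6 + 2 d}{1 + d}$)
$r{\left(t,R \right)} = -75$ ($r{\left(t,R \right)} = -9 + \left(\left(36 - 102\right) + \frac{2 \left(-3 + 3\right)}{1 + 3}\right) = -9 - \left(66 - 2 \cdot \frac{1}{4} \cdot 0\right) = -9 - \left(66 - 0\right) = -9 + \left(-66 + 0\right) = -9 - 66 = -75$)
$\left(231343 + r{\left(332,335 \right)}\right) \left(371346 - 242338\right) = \left(231343 - 75\right) \left(371346 - 242338\right) = 231268 \cdot 129008 = 29835422144$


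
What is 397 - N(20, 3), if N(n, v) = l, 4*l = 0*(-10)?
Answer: 397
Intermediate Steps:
l = 0 (l = (0*(-10))/4 = (1/4)*0 = 0)
N(n, v) = 0
397 - N(20, 3) = 397 - 1*0 = 397 + 0 = 397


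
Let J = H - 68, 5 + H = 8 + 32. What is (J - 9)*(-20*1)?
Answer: 840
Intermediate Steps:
H = 35 (H = -5 + (8 + 32) = -5 + 40 = 35)
J = -33 (J = 35 - 68 = -33)
(J - 9)*(-20*1) = (-33 - 9)*(-20*1) = -42*(-20) = 840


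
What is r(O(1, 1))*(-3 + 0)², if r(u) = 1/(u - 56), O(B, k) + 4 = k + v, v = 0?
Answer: -9/59 ≈ -0.15254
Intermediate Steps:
O(B, k) = -4 + k (O(B, k) = -4 + (k + 0) = -4 + k)
r(u) = 1/(-56 + u)
r(O(1, 1))*(-3 + 0)² = (-3 + 0)²/(-56 + (-4 + 1)) = (-3)²/(-56 - 3) = 9/(-59) = -1/59*9 = -9/59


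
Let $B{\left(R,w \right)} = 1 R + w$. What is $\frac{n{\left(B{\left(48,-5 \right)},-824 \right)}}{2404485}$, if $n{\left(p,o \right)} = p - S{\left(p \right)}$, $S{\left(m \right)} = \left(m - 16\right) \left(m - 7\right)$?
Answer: $- \frac{929}{2404485} \approx -0.00038636$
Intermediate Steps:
$B{\left(R,w \right)} = R + w$
$S{\left(m \right)} = \left(-16 + m\right) \left(-7 + m\right)$
$n{\left(p,o \right)} = -112 - p^{2} + 24 p$ ($n{\left(p,o \right)} = p - \left(112 + p^{2} - 23 p\right) = -112 - p^{2} + 24 p$)
$\frac{n{\left(B{\left(48,-5 \right)},-824 \right)}}{2404485} = \frac{-112 - \left(48 - 5\right)^{2} + 24 \left(48 - 5\right)}{2404485} = \left(-112 - 43^{2} + 24 \cdot 43\right) \frac{1}{2404485} = \left(-112 - 1849 + 1032\right) \frac{1}{2404485} = \left(-929\right) \frac{1}{2404485} = - \frac{929}{2404485}$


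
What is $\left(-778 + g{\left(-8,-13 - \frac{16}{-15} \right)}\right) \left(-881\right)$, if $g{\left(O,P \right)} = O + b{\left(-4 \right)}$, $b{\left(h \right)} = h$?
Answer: $695990$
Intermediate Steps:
$g{\left(O,P \right)} = -4 + O$ ($g{\left(O,P \right)} = O - 4 = -4 + O$)
$\left(-778 + g{\left(-8,-13 - \frac{16}{-15} \right)}\right) \left(-881\right) = \left(-778 - 12\right) \left(-881\right) = \left(-790\right) \left(-881\right) = 695990$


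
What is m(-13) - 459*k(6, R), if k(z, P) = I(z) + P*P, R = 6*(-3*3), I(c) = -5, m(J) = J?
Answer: -1336162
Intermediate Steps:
R = -54 (R = 6*(-9) = -54)
k(z, P) = -5 + P² (k(z, P) = -5 + P*P = -5 + P²)
m(-13) - 459*k(6, R) = -13 - 459*(-5 + (-54)²) = -13 - 459*(-5 + 2916) = -13 - 459*2911 = -13 - 1336149 = -1336162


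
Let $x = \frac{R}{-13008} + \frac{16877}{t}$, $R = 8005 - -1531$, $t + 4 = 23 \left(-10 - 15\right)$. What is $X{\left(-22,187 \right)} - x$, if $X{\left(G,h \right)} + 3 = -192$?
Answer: $- \frac{25908560}{156909} \approx -165.12$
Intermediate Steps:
$t = -579$ ($t = -4 + 23 \left(-10 - 15\right) = -4 + 23 \left(-25\right) = -4 - 575 = -579$)
$R = 9536$ ($R = 8005 + 1531 = 9536$)
$X{\left(G,h \right)} = -195$ ($X{\left(G,h \right)} = -3 - 192 = -195$)
$x = - \frac{4688695}{156909}$ ($x = \frac{9536}{-13008} + \frac{16877}{-579} = 9536 \left(- \frac{1}{13008}\right) + 16877 \left(- \frac{1}{579}\right) = - \frac{596}{813} - \frac{16877}{579} = - \frac{4688695}{156909} \approx -29.882$)
$X{\left(-22,187 \right)} - x = -195 - - \frac{4688695}{156909} = -195 + \frac{4688695}{156909} = - \frac{25908560}{156909}$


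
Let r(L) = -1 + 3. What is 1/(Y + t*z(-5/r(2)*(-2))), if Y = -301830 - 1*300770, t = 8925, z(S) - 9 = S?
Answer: -1/477650 ≈ -2.0936e-6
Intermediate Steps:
r(L) = 2
z(S) = 9 + S
Y = -602600 (Y = -301830 - 300770 = -602600)
1/(Y + t*z(-5/r(2)*(-2))) = 1/(-602600 + 8925*(9 - 5/2*(-2))) = 1/(-602600 + 8925*(9 + 5)) = 1/(-602600 + 8925*14) = 1/(-602600 + 124950) = 1/(-477650) = -1/477650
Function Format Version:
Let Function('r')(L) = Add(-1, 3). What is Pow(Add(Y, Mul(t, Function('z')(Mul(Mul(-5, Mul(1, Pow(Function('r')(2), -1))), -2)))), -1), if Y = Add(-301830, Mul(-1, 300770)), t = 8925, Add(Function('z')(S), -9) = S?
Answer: Rational(-1, 477650) ≈ -2.0936e-6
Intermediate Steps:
Function('r')(L) = 2
Function('z')(S) = Add(9, S)
Y = -602600 (Y = Add(-301830, -300770) = -602600)
Pow(Add(Y, Mul(t, Function('z')(Mul(Mul(-5, Mul(1, Pow(Function('r')(2), -1))), -2)))), -1) = Pow(Add(-602600, Mul(8925, Add(9, Mul(Mul(-5, Mul(1, Pow(2, -1))), -2)))), -1) = Pow(Add(-602600, Mul(8925, Add(9, Mul(Mul(-5, Mul(1, Rational(1, 2))), -2)))), -1) = Pow(Add(-602600, Mul(8925, Add(9, Mul(Mul(-5, Rational(1, 2)), -2)))), -1) = Pow(Add(-602600, Mul(8925, Add(9, Mul(Rational(-5, 2), -2)))), -1) = Pow(Add(-602600, Mul(8925, Add(9, 5))), -1) = Pow(Add(-602600, Mul(8925, 14)), -1) = Pow(Add(-602600, 124950), -1) = Pow(-477650, -1) = Rational(-1, 477650)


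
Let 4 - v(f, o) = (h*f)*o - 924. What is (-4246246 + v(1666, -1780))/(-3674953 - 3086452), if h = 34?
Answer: -13797286/965915 ≈ -14.284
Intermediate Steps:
v(f, o) = 928 - 34*f*o (v(f, o) = 4 - ((34*f)*o - 924) = 4 - (34*f*o - 924) = 4 - (-924 + 34*f*o) = 4 + (924 - 34*f*o) = 928 - 34*f*o)
(-4246246 + v(1666, -1780))/(-3674953 - 3086452) = (-4246246 + (928 - 34*1666*(-1780)))/(-3674953 - 3086452) = (-4246246 + (928 + 100826320))/(-6761405) = (-4246246 + 100827248)*(-1/6761405) = 96581002*(-1/6761405) = -13797286/965915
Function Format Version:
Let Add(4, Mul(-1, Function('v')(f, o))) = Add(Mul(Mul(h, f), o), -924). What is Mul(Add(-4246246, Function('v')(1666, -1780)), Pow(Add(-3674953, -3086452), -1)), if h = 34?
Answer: Rational(-13797286, 965915) ≈ -14.284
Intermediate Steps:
Function('v')(f, o) = Add(928, Mul(-34, f, o)) (Function('v')(f, o) = Add(4, Mul(-1, Add(Mul(Mul(34, f), o), -924))) = Add(4, Mul(-1, Add(Mul(34, f, o), -924))) = Add(4, Mul(-1, Add(-924, Mul(34, f, o)))) = Add(4, Add(924, Mul(-34, f, o))) = Add(928, Mul(-34, f, o)))
Mul(Add(-4246246, Function('v')(1666, -1780)), Pow(Add(-3674953, -3086452), -1)) = Mul(Add(-4246246, Add(928, Mul(-34, 1666, -1780))), Pow(Add(-3674953, -3086452), -1)) = Mul(Add(-4246246, Add(928, 100826320)), Pow(-6761405, -1)) = Mul(Add(-4246246, 100827248), Rational(-1, 6761405)) = Mul(96581002, Rational(-1, 6761405)) = Rational(-13797286, 965915)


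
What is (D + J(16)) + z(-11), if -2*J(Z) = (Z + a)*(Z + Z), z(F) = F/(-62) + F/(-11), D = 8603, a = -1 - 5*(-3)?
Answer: 503699/62 ≈ 8124.2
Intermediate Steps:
a = 14 (a = -1 + 15 = 14)
z(F) = -73*F/682 (z(F) = F*(-1/62) + F*(-1/11) = -F/62 - F/11 = -73*F/682)
J(Z) = -Z*(14 + Z) (J(Z) = -(Z + 14)*(Z + Z)/2 = -(14 + Z)*2*Z/2 = -Z*(14 + Z))
(D + J(16)) + z(-11) = (8603 - 1*16*(14 + 16)) - 73/682*(-11) = (8603 - 1*16*30) + 73/62 = (8603 - 480) + 73/62 = 8123 + 73/62 = 503699/62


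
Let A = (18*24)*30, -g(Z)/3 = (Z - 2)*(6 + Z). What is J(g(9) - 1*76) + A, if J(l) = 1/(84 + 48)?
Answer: 1710721/132 ≈ 12960.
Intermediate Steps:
g(Z) = -3*(-2 + Z)*(6 + Z) (g(Z) = -3*(Z - 2)*(6 + Z) = -3*(-2 + Z)*(6 + Z))
J(l) = 1/132
A = 12960 (A = 432*30 = 12960)
J(g(9) - 1*76) + A = 1/132 + 12960 = 1710721/132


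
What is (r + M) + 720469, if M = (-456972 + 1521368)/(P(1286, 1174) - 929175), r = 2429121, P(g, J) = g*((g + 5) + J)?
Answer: 7057649580246/2240815 ≈ 3.1496e+6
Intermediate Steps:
P(g, J) = g*(5 + J + g) (P(g, J) = g*((5 + g) + J) = g*(5 + J + g))
M = 1064396/2240815 (M = (-456972 + 1521368)/(1286*(5 + 1174 + 1286) - 929175) = 1064396/(1286*2465 - 929175) = 1064396/(3169990 - 929175) = 1064396/2240815 ≈ 0.47500)
(r + M) + 720469 = (2429121 + 1064396/2240815) + 720469 = 5443211838011/2240815 + 720469 = 7057649580246/2240815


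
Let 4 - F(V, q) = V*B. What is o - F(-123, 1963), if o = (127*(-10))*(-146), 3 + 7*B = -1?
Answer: 1298404/7 ≈ 1.8549e+5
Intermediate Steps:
B = -4/7 (B = -3/7 + (⅐)*(-1) = -3/7 - ⅐ = -4/7 ≈ -0.57143)
F(V, q) = 4 + 4*V/7 (F(V, q) = 4 - V*(-4)/7 = 4 - (-4)*V/7 = 4 + 4*V/7)
o = 185420 (o = -1270*(-146) = 185420)
o - F(-123, 1963) = 185420 - (4 + (4/7)*(-123)) = 185420 - (4 - 492/7) = 185420 - 1*(-464/7) = 185420 + 464/7 = 1298404/7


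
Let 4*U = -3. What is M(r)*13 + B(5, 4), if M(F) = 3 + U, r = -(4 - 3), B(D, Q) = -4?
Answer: 101/4 ≈ 25.250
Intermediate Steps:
U = -3/4 (U = (1/4)*(-3) = -3/4 ≈ -0.75000)
r = -1 (r = -1*1 = -1)
M(F) = 9/4 (M(F) = 3 - 3/4 = 9/4)
M(r)*13 + B(5, 4) = (9/4)*13 - 4 = 117/4 - 4 = 101/4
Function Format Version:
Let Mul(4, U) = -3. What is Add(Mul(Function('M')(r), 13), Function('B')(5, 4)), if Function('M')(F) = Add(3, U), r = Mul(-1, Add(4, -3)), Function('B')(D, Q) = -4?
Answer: Rational(101, 4) ≈ 25.250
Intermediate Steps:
U = Rational(-3, 4) (U = Mul(Rational(1, 4), -3) = Rational(-3, 4) ≈ -0.75000)
r = -1 (r = Mul(-1, 1) = -1)
Function('M')(F) = Rational(9, 4) (Function('M')(F) = Add(3, Rational(-3, 4)) = Rational(9, 4))
Add(Mul(Function('M')(r), 13), Function('B')(5, 4)) = Add(Mul(Rational(9, 4), 13), -4) = Add(Rational(117, 4), -4) = Rational(101, 4)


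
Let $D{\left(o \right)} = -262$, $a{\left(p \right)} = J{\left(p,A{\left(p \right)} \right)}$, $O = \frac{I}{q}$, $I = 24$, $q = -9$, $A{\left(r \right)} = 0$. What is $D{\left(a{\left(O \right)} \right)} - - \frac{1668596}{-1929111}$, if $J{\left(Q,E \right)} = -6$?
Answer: $- \frac{507095678}{1929111} \approx -262.86$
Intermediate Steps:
$O = - \frac{8}{3}$ ($O = \frac{24}{-9} = 24 \left(- \frac{1}{9}\right) = - \frac{8}{3} \approx -2.6667$)
$a{\left(p \right)} = -6$
$D{\left(a{\left(O \right)} \right)} - - \frac{1668596}{-1929111} = -262 - - \frac{1668596}{-1929111} = -262 - \left(-1668596\right) \left(- \frac{1}{1929111}\right) = -262 - \frac{1668596}{1929111} = - \frac{507095678}{1929111}$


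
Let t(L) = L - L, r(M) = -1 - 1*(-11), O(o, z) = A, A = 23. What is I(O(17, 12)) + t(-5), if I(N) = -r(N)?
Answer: -10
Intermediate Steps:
O(o, z) = 23
r(M) = 10 (r(M) = -1 + 11 = 10)
t(L) = 0
I(N) = -10 (I(N) = -1*10 = -10)
I(O(17, 12)) + t(-5) = -10 + 0 = -10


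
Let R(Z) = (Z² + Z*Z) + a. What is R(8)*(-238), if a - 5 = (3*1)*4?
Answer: -34510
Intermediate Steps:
a = 17 (a = 5 + (3*1)*4 = 5 + 3*4 = 5 + 12 = 17)
R(Z) = 17 + 2*Z² (R(Z) = (Z² + Z*Z) + 17 = (Z² + Z²) + 17 = 2*Z² + 17 = 17 + 2*Z²)
R(8)*(-238) = (17 + 2*8²)*(-238) = (17 + 2*64)*(-238) = (17 + 128)*(-238) = 145*(-238) = -34510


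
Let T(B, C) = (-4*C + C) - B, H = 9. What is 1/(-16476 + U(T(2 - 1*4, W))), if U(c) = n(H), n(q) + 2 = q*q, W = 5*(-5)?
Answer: -1/16397 ≈ -6.0987e-5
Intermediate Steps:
W = -25
n(q) = -2 + q² (n(q) = -2 + q*q = -2 + q²)
T(B, C) = -B - 3*C (T(B, C) = -3*C - B = -B - 3*C)
U(c) = 79 (U(c) = -2 + 9² = -2 + 81 = 79)
1/(-16476 + U(T(2 - 1*4, W))) = 1/(-16476 + 79) = 1/(-16397) = -1/16397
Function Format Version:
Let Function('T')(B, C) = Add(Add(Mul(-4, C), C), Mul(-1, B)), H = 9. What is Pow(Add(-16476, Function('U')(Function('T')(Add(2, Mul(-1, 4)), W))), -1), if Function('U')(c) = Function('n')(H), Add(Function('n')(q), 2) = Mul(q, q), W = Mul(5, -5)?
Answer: Rational(-1, 16397) ≈ -6.0987e-5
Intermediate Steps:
W = -25
Function('n')(q) = Add(-2, Pow(q, 2)) (Function('n')(q) = Add(-2, Mul(q, q)) = Add(-2, Pow(q, 2)))
Function('T')(B, C) = Add(Mul(-1, B), Mul(-3, C)) (Function('T')(B, C) = Add(Mul(-3, C), Mul(-1, B)) = Add(Mul(-1, B), Mul(-3, C)))
Function('U')(c) = 79 (Function('U')(c) = Add(-2, Pow(9, 2)) = Add(-2, 81) = 79)
Pow(Add(-16476, Function('U')(Function('T')(Add(2, Mul(-1, 4)), W))), -1) = Pow(Add(-16476, 79), -1) = Pow(-16397, -1) = Rational(-1, 16397)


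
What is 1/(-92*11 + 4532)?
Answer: 1/3520 ≈ 0.00028409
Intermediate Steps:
1/(-92*11 + 4532) = 1/(-1012 + 4532) = 1/3520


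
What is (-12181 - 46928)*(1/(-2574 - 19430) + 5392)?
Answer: -7013020819803/22004 ≈ -3.1872e+8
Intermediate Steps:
(-12181 - 46928)*(1/(-2574 - 19430) + 5392) = -59109*(1/(-22004) + 5392) = -59109*(-1/22004 + 5392) = -59109*118645567/22004 = -7013020819803/22004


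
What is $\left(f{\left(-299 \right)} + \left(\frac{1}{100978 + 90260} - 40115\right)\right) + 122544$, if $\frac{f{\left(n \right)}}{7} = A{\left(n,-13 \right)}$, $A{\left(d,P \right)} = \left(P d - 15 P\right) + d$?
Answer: $\frac{20827730581}{191238} \approx 1.0891 \cdot 10^{5}$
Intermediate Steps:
$A{\left(d,P \right)} = d - 15 P + P d$ ($A{\left(d,P \right)} = \left(- 15 P + P d\right) + d = d - 15 P + P d$)
$f{\left(n \right)} = 1365 - 84 n$ ($f{\left(n \right)} = 7 \left(n - -195 - 13 n\right) = 7 \left(n + 195 - 13 n\right) = 7 \left(195 - 12 n\right) = 1365 - 84 n$)
$\left(f{\left(-299 \right)} + \left(\frac{1}{100978 + 90260} - 40115\right)\right) + 122544 = \left(\left(1365 - -25116\right) + \left(\frac{1}{100978 + 90260} - 40115\right)\right) + 122544 = \left(\left(1365 + 25116\right) - \left(40115 - \frac{1}{191238}\right)\right) + 122544 = \left(26481 + \left(\frac{1}{191238} - 40115\right)\right) + 122544 = \left(26481 - \frac{7671512369}{191238}\right) + 122544 = - \frac{2607338891}{191238} + 122544 = \frac{20827730581}{191238}$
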